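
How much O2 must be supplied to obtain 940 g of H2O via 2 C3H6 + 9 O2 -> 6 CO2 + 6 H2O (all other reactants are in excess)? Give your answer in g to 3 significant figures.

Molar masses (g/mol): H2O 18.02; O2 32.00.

2500 g

n(H2O) = 940 / 18.02 = 52.16 mol
n(O2) = (9/6) × 52.16 = 78.24 mol
mass = 78.24 × 32.00 = 2504 g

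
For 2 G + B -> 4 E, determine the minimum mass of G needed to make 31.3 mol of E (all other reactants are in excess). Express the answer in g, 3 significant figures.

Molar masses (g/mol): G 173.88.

n(E) = 31.30 mol
n(G) = (2/4) × 31.30 = 15.65 mol
mass = 15.65 × 173.88 = 2721 g

2720 g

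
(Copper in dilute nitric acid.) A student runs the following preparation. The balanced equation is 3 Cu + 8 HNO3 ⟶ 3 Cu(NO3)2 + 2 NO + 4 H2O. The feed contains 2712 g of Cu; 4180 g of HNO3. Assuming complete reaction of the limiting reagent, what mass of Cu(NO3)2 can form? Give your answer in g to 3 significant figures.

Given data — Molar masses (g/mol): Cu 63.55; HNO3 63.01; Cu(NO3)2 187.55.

4670 g

n(Cu) = 2712 / 63.55 = 42.68 mol
n(HNO3) = 4180 / 63.01 = 66.34 mol
n/ν for Cu = 42.68/3 = 14.23
n/ν for HNO3 = 66.34/8 = 8.293
Smallest n/ν is HNO3 → limiting reagent.
n(Cu(NO3)2) = (3/8) × 66.34 = 24.88 mol
mass = 24.88 × 187.55 = 4666 g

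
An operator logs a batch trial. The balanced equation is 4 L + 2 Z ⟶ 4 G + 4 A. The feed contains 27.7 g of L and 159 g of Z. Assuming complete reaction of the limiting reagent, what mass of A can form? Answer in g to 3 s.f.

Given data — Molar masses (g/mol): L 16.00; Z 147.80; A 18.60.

n(L) = 27.70 / 16.00 = 1.731 mol
n(Z) = 159.0 / 147.80 = 1.076 mol
n/ν → L: 0.4328, Z: 0.5380; L is limiting.
n(A) = (4/4) × 1.731 = 1.731 mol
mass = 1.731 × 18.60 = 32.20 g

32.2 g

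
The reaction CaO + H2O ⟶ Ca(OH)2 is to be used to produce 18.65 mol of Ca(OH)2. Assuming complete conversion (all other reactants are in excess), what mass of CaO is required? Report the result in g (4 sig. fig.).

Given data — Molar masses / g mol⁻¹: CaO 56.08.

1046 g

n(Ca(OH)2) = 18.65 mol
n(CaO) = (1/1) × 18.65 = 18.65 mol
mass = 18.65 × 56.08 = 1046 g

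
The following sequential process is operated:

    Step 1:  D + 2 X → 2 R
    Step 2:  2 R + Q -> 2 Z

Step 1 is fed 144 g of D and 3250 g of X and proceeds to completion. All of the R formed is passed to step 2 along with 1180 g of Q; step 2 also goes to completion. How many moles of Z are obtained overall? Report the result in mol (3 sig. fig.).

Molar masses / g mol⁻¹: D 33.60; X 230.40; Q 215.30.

Step 1:
n(D) = 144.0 / 33.60 = 4.286 mol
n(X) = 3250 / 230.40 = 14.11 mol
n/ν for D = 4.286/1 = 4.286
n/ν for X = 14.11/2 = 7.055
Smallest n/ν is D → limiting reagent.
n(R) produced = (2/1) × 4.286 = 8.572 mol
Step 2:
n(R) available = 8.572 mol
n(Q) = 1180 / 215.30 = 5.481 mol
n/ν for R = 8.572/2 = 4.286
n/ν for Q = 5.481/1 = 5.481
Smallest n/ν is R → limiting reagent.
n(Z) = (2/2) × 8.572 = 8.572 mol

8.57 mol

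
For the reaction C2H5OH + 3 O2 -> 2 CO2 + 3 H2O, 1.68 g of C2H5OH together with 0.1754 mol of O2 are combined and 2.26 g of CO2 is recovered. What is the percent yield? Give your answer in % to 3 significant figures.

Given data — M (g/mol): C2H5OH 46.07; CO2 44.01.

70.4 %

n(C2H5OH) = 1.680 / 46.07 = 0.03647 mol
n(O2) = 0.1754 mol
n/ν for C2H5OH = 0.03647/1 = 0.03647
n/ν for O2 = 0.1754/3 = 0.05847
Smallest n/ν is C2H5OH → limiting reagent.
theoretical n(CO2) = (2/1) × 0.03647 = 0.07294 mol → 3.210 g
% yield = 2.26 / 3.210 × 100 = 70.40 %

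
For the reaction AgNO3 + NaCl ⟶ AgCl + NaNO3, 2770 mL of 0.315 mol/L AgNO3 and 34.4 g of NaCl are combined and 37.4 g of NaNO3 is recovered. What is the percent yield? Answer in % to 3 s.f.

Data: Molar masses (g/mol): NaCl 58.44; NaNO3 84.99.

74.8 %

n(AgNO3) = 0.315 × 2770/1000 = 0.8726 mol
n(NaCl) = 34.40 / 58.44 = 0.5886 mol
n/ν → AgNO3: 0.8726, NaCl: 0.5886; NaCl is limiting.
theoretical n(NaNO3) = (1/1) × 0.5886 = 0.5886 mol → 50.03 g
% yield = 37.4 / 50.03 × 100 = 74.76 %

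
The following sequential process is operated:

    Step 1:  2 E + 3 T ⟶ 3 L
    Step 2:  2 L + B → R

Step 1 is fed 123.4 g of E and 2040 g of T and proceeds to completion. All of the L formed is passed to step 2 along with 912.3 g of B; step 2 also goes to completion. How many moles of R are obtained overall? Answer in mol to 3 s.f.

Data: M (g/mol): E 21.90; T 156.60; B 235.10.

3.88 mol

Step 1:
n(E) = 123.4 / 21.90 = 5.635 mol
n(T) = 2040 / 156.60 = 13.03 mol
n/ν for E = 5.635/2 = 2.818
n/ν for T = 13.03/3 = 4.343
Smallest n/ν is E → limiting reagent.
n(L) produced = (3/2) × 5.635 = 8.453 mol
Step 2:
n(L) available = 8.453 mol
n(B) = 912.3 / 235.10 = 3.880 mol
n/ν for L = 8.453/2 = 4.227
n/ν for B = 3.880/1 = 3.880
Smallest n/ν is B → limiting reagent.
n(R) = (1/1) × 3.880 = 3.880 mol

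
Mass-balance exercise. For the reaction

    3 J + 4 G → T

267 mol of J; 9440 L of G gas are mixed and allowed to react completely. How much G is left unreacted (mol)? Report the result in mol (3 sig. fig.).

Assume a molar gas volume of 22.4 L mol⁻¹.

65.4 mol

n(J) = 267.0 mol
n(G) = 9440 / 22.4 = 421.4 mol
n/ν for J = 267.0/3 = 89.00
n/ν for G = 421.4/4 = 105.4
Smallest n/ν is J → limiting reagent.
G consumed = (4/3) × 267.0 = 356.0 mol
G remaining = 421.4 − 356.0 = 65.40 mol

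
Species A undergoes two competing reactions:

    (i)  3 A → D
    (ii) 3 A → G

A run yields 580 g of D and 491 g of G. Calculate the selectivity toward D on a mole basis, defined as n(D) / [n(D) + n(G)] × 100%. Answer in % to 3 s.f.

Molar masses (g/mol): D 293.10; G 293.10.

54.2 %

n(D) = 580 / 293.10 = 1.979 mol
n(G) = 491 / 293.10 = 1.675 mol
selectivity = 1.979/(1.979+1.675) × 100 = 54.16 %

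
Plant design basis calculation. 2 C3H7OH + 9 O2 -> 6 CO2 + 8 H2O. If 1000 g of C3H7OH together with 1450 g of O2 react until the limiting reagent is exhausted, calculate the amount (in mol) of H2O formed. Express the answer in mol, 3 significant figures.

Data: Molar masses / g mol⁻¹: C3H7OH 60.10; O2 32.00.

n(C3H7OH) = 1000 / 60.10 = 16.64 mol
n(O2) = 1450 / 32.00 = 45.31 mol
n/ν → C3H7OH: 8.320, O2: 5.034; O2 is limiting.
n(H2O) = (8/9) × 45.31 = 40.28 mol

40.3 mol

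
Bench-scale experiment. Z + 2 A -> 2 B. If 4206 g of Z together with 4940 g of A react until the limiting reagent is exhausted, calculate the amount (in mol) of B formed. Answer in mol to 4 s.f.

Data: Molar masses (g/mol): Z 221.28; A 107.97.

38.02 mol

n(Z) = 4206 / 221.28 = 19.01 mol
n(A) = 4940 / 107.97 = 45.75 mol
n/ν for Z = 19.01/1 = 19.01
n/ν for A = 45.75/2 = 22.88
Smallest n/ν is Z → limiting reagent.
n(B) = (2/1) × 19.01 = 38.02 mol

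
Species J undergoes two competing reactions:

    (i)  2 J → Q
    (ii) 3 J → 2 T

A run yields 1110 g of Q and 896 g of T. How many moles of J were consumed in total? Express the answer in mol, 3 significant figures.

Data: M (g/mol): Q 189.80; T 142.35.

21.1 mol

n(Q) = 1110 / 189.80 = 5.848 mol
n(T) = 896 / 142.35 = 6.294 mol
n(J) via (i) = (2/1)×5.848 = 11.70 mol
n(J) via (ii) = (3/2)×6.294 = 9.441 mol
total n(J) = 11.70 + 9.441 = 21.14 mol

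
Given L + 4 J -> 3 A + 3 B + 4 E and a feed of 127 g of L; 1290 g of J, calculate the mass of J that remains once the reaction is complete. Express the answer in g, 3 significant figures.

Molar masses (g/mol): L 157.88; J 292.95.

347 g

n(L) = 127.0 / 157.88 = 0.8044 mol
n(J) = 1290 / 292.95 = 4.403 mol
n/ν → L: 0.8044, J: 1.101; L is limiting.
J consumed = (4/1) × 0.8044 = 3.218 mol
J remaining = 4.403 − 3.218 = 1.185 mol
mass = 1.185 × 292.95 = 347.1 g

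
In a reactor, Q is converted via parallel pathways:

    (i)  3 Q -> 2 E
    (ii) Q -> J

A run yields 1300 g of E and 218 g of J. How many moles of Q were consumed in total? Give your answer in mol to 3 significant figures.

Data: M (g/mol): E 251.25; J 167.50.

n(E) = 1300 / 251.25 = 5.174 mol
n(J) = 218 / 167.50 = 1.301 mol
n(Q) via (i) = (3/2)×5.174 = 7.761 mol
n(Q) via (ii) = (1/1)×1.301 = 1.301 mol
total n(Q) = 7.761 + 1.301 = 9.062 mol

9.06 mol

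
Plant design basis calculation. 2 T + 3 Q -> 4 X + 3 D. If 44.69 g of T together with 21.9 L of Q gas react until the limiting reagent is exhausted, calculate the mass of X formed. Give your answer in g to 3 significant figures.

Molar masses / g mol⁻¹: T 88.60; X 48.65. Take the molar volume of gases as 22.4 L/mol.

n(T) = 44.69 / 88.60 = 0.5044 mol
n(Q) = 21.90 / 22.4 = 0.9777 mol
n/ν for T = 0.5044/2 = 0.2522
n/ν for Q = 0.9777/3 = 0.3259
Smallest n/ν is T → limiting reagent.
n(X) = (4/2) × 0.5044 = 1.009 mol
mass = 1.009 × 48.65 = 49.09 g

49.1 g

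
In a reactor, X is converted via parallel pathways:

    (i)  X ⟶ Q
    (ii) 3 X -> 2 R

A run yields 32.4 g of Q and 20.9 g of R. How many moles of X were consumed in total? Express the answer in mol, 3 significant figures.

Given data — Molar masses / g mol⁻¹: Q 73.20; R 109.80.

0.728 mol

n(Q) = 32.4 / 73.20 = 0.4426 mol
n(R) = 20.9 / 109.80 = 0.1903 mol
n(X) via (i) = (1/1)×0.4426 = 0.4426 mol
n(X) via (ii) = (3/2)×0.1903 = 0.2855 mol
total n(X) = 0.4426 + 0.2855 = 0.7281 mol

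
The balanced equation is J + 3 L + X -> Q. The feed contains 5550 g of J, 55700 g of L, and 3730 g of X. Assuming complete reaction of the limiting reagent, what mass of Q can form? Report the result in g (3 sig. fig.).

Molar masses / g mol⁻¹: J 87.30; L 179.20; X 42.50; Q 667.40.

n(J) = 5550 / 87.30 = 63.57 mol
n(L) = 55700 / 179.20 = 310.8 mol
n(X) = 3730 / 42.50 = 87.76 mol
n/ν for J = 63.57/1 = 63.57
n/ν for L = 310.8/3 = 103.6
n/ν for X = 87.76/1 = 87.76
Smallest n/ν is J → limiting reagent.
n(Q) = (1/1) × 63.57 = 63.57 mol
mass = 63.57 × 667.40 = 42430 g

42400 g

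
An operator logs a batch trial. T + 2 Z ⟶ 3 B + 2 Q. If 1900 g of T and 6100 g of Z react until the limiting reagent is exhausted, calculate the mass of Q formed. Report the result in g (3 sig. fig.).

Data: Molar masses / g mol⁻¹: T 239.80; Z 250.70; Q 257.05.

4070 g

n(T) = 1900 / 239.80 = 7.923 mol
n(Z) = 6100 / 250.70 = 24.33 mol
n/ν for T = 7.923/1 = 7.923
n/ν for Z = 24.33/2 = 12.17
Smallest n/ν is T → limiting reagent.
n(Q) = (2/1) × 7.923 = 15.85 mol
mass = 15.85 × 257.05 = 4074 g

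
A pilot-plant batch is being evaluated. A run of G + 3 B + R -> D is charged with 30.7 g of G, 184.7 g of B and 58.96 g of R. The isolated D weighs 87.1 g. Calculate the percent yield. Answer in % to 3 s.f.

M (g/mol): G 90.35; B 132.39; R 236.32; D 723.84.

n(G) = 30.70 / 90.35 = 0.3398 mol
n(B) = 184.7 / 132.39 = 1.395 mol
n(R) = 58.96 / 236.32 = 0.2495 mol
n/ν for G = 0.3398/1 = 0.3398
n/ν for B = 1.395/3 = 0.4650
n/ν for R = 0.2495/1 = 0.2495
Smallest n/ν is R → limiting reagent.
theoretical n(D) = (1/1) × 0.2495 = 0.2495 mol → 180.6 g
% yield = 87.1 / 180.6 × 100 = 48.23 %

48.2 %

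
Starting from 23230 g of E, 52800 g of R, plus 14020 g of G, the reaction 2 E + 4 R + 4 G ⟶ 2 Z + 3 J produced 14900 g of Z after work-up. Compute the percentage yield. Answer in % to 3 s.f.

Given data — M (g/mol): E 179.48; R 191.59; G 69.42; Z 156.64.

94.2 %

n(E) = 23230 / 179.48 = 129.4 mol
n(R) = 52800 / 191.59 = 275.6 mol
n(G) = 14020 / 69.42 = 202.0 mol
n/ν → E: 64.70, R: 68.90, G: 50.50; G is limiting.
theoretical n(Z) = (2/4) × 202.0 = 101.0 mol → 15820 g
% yield = 14900 / 15820 × 100 = 94.18 %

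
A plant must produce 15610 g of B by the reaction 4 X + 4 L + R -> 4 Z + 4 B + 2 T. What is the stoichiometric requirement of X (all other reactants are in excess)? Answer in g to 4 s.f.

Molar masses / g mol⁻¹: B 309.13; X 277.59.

14020 g

n(B) = 15610 / 309.13 = 50.50 mol
n(X) = (4/4) × 50.50 = 50.50 mol
mass = 50.50 × 277.59 = 14020 g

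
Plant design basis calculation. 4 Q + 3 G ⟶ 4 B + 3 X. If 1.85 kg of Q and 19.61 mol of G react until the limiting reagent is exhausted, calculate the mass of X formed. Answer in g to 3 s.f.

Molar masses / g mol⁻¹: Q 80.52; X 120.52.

2080 g

n(Q) = 1.850×1000 / 80.52 = 22.98 mol
n(G) = 19.61 mol
n/ν for Q = 22.98/4 = 5.745
n/ν for G = 19.61/3 = 6.537
Smallest n/ν is Q → limiting reagent.
n(X) = (3/4) × 22.98 = 17.24 mol
mass = 17.24 × 120.52 = 2078 g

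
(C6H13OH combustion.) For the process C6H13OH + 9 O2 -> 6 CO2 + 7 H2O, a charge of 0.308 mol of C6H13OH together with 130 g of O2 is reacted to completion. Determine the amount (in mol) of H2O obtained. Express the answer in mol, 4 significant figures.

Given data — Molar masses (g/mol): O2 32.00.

2.156 mol

n(C6H13OH) = 0.3080 mol
n(O2) = 130.0 / 32.00 = 4.063 mol
n/ν → C6H13OH: 0.3080, O2: 0.4514; C6H13OH is limiting.
n(H2O) = (7/1) × 0.3080 = 2.156 mol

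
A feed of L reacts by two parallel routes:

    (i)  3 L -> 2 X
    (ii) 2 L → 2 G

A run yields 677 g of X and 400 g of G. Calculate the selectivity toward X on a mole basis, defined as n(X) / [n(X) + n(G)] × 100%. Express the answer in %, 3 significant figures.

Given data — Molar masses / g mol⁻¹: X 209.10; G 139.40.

53.0 %

n(X) = 677 / 209.10 = 3.238 mol
n(G) = 400 / 139.40 = 2.869 mol
selectivity = 3.238/(3.238+2.869) × 100 = 53.02 %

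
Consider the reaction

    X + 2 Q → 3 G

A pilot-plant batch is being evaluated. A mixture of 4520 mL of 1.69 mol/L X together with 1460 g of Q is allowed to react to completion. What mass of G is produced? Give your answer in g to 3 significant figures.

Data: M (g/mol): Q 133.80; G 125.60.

n(X) = 1.69 × 4520/1000 = 7.639 mol
n(Q) = 1460 / 133.80 = 10.91 mol
n/ν → X: 7.639, Q: 5.455; Q is limiting.
n(G) = (3/2) × 10.91 = 16.37 mol
mass = 16.37 × 125.60 = 2056 g

2060 g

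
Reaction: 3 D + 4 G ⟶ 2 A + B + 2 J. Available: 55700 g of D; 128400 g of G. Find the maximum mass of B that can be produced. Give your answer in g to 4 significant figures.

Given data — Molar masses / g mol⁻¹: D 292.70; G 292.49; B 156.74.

9942 g

n(D) = 55700 / 292.70 = 190.3 mol
n(G) = 128400 / 292.49 = 439.0 mol
n/ν for D = 190.3/3 = 63.43
n/ν for G = 439.0/4 = 109.8
Smallest n/ν is D → limiting reagent.
n(B) = (1/3) × 190.3 = 63.43 mol
mass = 63.43 × 156.74 = 9942 g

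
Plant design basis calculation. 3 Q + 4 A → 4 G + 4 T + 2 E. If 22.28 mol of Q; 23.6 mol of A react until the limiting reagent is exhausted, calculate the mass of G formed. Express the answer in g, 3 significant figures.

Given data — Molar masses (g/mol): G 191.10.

n(Q) = 22.28 mol
n(A) = 23.60 mol
n/ν for Q = 22.28/3 = 7.427
n/ν for A = 23.60/4 = 5.900
Smallest n/ν is A → limiting reagent.
n(G) = (4/4) × 23.60 = 23.60 mol
mass = 23.60 × 191.10 = 4510 g

4510 g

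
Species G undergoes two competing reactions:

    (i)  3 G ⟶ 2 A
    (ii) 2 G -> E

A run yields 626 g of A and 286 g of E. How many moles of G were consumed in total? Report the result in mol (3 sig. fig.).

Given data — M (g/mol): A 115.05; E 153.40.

n(A) = 626 / 115.05 = 5.441 mol
n(E) = 286 / 153.40 = 1.864 mol
n(G) via (i) = (3/2)×5.441 = 8.162 mol
n(G) via (ii) = (2/1)×1.864 = 3.728 mol
total n(G) = 8.162 + 3.728 = 11.89 mol

11.9 mol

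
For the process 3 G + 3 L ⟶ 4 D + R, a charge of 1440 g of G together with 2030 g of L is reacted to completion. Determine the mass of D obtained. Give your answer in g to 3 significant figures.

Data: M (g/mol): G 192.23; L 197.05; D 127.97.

1280 g

n(G) = 1440 / 192.23 = 7.491 mol
n(L) = 2030 / 197.05 = 10.30 mol
n/ν for G = 7.491/3 = 2.497
n/ν for L = 10.30/3 = 3.433
Smallest n/ν is G → limiting reagent.
n(D) = (4/3) × 7.491 = 9.988 mol
mass = 9.988 × 127.97 = 1278 g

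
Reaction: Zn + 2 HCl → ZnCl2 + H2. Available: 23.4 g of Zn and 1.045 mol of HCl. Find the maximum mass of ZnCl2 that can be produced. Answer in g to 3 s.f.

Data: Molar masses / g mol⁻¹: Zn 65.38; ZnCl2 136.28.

48.8 g

n(Zn) = 23.40 / 65.38 = 0.3579 mol
n(HCl) = 1.045 mol
n/ν for Zn = 0.3579/1 = 0.3579
n/ν for HCl = 1.045/2 = 0.5225
Smallest n/ν is Zn → limiting reagent.
n(ZnCl2) = (1/1) × 0.3579 = 0.3579 mol
mass = 0.3579 × 136.28 = 48.77 g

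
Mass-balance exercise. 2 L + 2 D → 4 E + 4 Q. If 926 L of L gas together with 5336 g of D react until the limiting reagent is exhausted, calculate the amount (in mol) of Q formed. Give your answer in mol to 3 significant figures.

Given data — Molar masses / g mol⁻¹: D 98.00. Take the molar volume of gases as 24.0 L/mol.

77.2 mol

n(L) = 926.0 / 24.0 = 38.58 mol
n(D) = 5336 / 98.00 = 54.45 mol
n/ν for L = 38.58/2 = 19.29
n/ν for D = 54.45/2 = 27.23
Smallest n/ν is L → limiting reagent.
n(Q) = (4/2) × 38.58 = 77.16 mol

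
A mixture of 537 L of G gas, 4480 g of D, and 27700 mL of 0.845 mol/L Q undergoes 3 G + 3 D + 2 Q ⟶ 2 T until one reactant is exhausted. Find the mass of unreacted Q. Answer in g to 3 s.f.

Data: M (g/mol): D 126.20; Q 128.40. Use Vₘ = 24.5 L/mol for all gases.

1130 g

n(G) = 537.0 / 24.5 = 21.92 mol
n(D) = 4480 / 126.20 = 35.50 mol
n(Q) = 0.845 × 27700/1000 = 23.41 mol
n/ν for G = 21.92/3 = 7.307
n/ν for D = 35.50/3 = 11.83
n/ν for Q = 23.41/2 = 11.71
Smallest n/ν is G → limiting reagent.
Q consumed = (2/3) × 21.92 = 14.61 mol
Q remaining = 23.41 − 14.61 = 8.800 mol
mass = 8.800 × 128.40 = 1130 g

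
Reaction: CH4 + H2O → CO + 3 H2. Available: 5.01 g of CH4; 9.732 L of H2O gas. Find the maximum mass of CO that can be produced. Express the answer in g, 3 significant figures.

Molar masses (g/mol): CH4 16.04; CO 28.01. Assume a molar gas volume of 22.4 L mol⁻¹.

n(CH4) = 5.010 / 16.04 = 0.3123 mol
n(H2O) = 9.732 / 22.4 = 0.4345 mol
n/ν for CH4 = 0.3123/1 = 0.3123
n/ν for H2O = 0.4345/1 = 0.4345
Smallest n/ν is CH4 → limiting reagent.
n(CO) = (1/1) × 0.3123 = 0.3123 mol
mass = 0.3123 × 28.01 = 8.748 g

8.75 g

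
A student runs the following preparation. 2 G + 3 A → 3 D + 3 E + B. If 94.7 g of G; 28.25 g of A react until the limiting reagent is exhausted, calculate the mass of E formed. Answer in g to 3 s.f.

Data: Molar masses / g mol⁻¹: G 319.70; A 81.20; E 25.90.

n(G) = 94.70 / 319.70 = 0.2962 mol
n(A) = 28.25 / 81.20 = 0.3479 mol
n/ν for G = 0.2962/2 = 0.1481
n/ν for A = 0.3479/3 = 0.1160
Smallest n/ν is A → limiting reagent.
n(E) = (3/3) × 0.3479 = 0.3479 mol
mass = 0.3479 × 25.90 = 9.011 g

9.01 g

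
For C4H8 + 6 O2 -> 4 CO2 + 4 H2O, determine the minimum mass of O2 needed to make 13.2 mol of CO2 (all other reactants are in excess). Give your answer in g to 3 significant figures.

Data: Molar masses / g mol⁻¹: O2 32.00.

634 g

n(CO2) = 13.20 mol
n(O2) = (6/4) × 13.20 = 19.80 mol
mass = 19.80 × 32.00 = 633.6 g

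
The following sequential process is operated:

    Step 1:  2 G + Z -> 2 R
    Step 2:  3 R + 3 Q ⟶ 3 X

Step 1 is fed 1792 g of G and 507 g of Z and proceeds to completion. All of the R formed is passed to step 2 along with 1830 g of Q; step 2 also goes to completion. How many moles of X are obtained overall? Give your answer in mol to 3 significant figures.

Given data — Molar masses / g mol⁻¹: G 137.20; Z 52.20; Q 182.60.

Step 1:
n(G) = 1792 / 137.20 = 13.06 mol
n(Z) = 507.0 / 52.20 = 9.713 mol
n/ν → G: 6.530, Z: 9.713; G is limiting.
n(R) produced = (2/2) × 13.06 = 13.06 mol
Step 2:
n(R) available = 13.06 mol
n(Q) = 1830 / 182.60 = 10.02 mol
n/ν → R: 4.353, Q: 3.340; Q is limiting.
n(X) = (3/3) × 10.02 = 10.02 mol

10.0 mol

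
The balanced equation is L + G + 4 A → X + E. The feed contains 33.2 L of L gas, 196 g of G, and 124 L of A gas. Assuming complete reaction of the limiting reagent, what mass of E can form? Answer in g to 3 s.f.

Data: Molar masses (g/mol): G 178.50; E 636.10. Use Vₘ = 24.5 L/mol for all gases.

n(L) = 33.20 / 24.5 = 1.355 mol
n(G) = 196.0 / 178.50 = 1.098 mol
n(A) = 124.0 / 24.5 = 5.061 mol
n/ν for L = 1.355/1 = 1.355
n/ν for G = 1.098/1 = 1.098
n/ν for A = 5.061/4 = 1.265
Smallest n/ν is G → limiting reagent.
n(E) = (1/1) × 1.098 = 1.098 mol
mass = 1.098 × 636.10 = 698.4 g

698 g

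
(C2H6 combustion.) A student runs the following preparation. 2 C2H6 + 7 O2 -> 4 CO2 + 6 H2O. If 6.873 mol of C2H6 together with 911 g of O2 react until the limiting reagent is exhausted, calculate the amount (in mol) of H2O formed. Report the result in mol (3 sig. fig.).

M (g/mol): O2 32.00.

20.6 mol

n(C2H6) = 6.873 mol
n(O2) = 911.0 / 32.00 = 28.47 mol
n/ν → C2H6: 3.437, O2: 4.067; C2H6 is limiting.
n(H2O) = (6/2) × 6.873 = 20.62 mol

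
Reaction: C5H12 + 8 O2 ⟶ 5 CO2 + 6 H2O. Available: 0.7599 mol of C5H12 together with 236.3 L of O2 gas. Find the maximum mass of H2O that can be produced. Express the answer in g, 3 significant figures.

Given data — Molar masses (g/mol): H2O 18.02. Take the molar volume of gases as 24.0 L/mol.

n(C5H12) = 0.7599 mol
n(O2) = 236.3 / 24.0 = 9.846 mol
n/ν → C5H12: 0.7599, O2: 1.231; C5H12 is limiting.
n(H2O) = (6/1) × 0.7599 = 4.559 mol
mass = 4.559 × 18.02 = 82.15 g

82.2 g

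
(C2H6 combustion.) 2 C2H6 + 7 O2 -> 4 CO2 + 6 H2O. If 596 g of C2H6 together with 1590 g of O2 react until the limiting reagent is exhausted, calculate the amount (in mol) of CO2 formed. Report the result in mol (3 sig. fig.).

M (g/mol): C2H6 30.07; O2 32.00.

28.4 mol

n(C2H6) = 596.0 / 30.07 = 19.82 mol
n(O2) = 1590 / 32.00 = 49.69 mol
n/ν for C2H6 = 19.82/2 = 9.910
n/ν for O2 = 49.69/7 = 7.099
Smallest n/ν is O2 → limiting reagent.
n(CO2) = (4/7) × 49.69 = 28.39 mol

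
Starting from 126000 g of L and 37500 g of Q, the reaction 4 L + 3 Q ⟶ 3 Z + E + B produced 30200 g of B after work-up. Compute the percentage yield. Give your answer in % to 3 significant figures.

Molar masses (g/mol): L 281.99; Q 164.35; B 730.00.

n(L) = 126000 / 281.99 = 446.8 mol
n(Q) = 37500 / 164.35 = 228.2 mol
n/ν → L: 111.7, Q: 76.07; Q is limiting.
theoretical n(B) = (1/3) × 228.2 = 76.07 mol → 55530 g
% yield = 30200 / 55530 × 100 = 54.39 %

54.4 %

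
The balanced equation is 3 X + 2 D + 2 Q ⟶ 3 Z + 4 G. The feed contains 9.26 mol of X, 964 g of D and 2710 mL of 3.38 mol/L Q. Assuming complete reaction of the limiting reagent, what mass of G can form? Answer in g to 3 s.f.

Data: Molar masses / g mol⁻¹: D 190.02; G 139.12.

1410 g

n(X) = 9.260 mol
n(D) = 964.0 / 190.02 = 5.073 mol
n(Q) = 3.38 × 2710/1000 = 9.160 mol
n/ν → X: 3.087, D: 2.537, Q: 4.580; D is limiting.
n(G) = (4/2) × 5.073 = 10.15 mol
mass = 10.15 × 139.12 = 1412 g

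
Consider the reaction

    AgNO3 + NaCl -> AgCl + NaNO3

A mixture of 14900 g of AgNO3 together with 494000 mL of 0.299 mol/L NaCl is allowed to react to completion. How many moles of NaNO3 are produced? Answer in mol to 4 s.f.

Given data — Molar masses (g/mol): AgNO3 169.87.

n(AgNO3) = 14900 / 169.87 = 87.71 mol
n(NaCl) = 0.299 × 494000/1000 = 147.7 mol
n/ν → AgNO3: 87.71, NaCl: 147.7; AgNO3 is limiting.
n(NaNO3) = (1/1) × 87.71 = 87.71 mol

87.71 mol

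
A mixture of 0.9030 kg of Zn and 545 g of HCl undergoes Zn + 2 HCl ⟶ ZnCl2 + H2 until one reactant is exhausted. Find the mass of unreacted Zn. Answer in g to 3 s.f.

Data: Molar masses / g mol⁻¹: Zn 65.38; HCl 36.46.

414 g

n(Zn) = 0.9030×1000 / 65.38 = 13.81 mol
n(HCl) = 545.0 / 36.46 = 14.95 mol
n/ν → Zn: 13.81, HCl: 7.475; HCl is limiting.
Zn consumed = (1/2) × 14.95 = 7.475 mol
Zn remaining = 13.81 − 7.475 = 6.335 mol
mass = 6.335 × 65.38 = 414.2 g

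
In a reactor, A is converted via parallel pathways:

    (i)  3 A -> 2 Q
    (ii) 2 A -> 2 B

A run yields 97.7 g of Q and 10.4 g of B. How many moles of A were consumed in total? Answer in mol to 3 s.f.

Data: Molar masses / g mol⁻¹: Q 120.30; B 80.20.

n(Q) = 97.7 / 120.30 = 0.8121 mol
n(B) = 10.4 / 80.20 = 0.1297 mol
n(A) via (i) = (3/2)×0.8121 = 1.218 mol
n(A) via (ii) = (2/2)×0.1297 = 0.1297 mol
total n(A) = 1.218 + 0.1297 = 1.348 mol

1.35 mol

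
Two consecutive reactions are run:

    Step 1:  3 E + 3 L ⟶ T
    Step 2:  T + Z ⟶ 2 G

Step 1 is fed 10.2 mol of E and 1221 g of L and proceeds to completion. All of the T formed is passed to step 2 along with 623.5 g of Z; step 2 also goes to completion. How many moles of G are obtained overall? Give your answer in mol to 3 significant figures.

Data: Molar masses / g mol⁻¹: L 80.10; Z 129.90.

6.80 mol

Step 1:
n(E) = 10.20 mol
n(L) = 1221 / 80.10 = 15.24 mol
n/ν for E = 10.20/3 = 3.400
n/ν for L = 15.24/3 = 5.080
Smallest n/ν is E → limiting reagent.
n(T) produced = (1/3) × 10.20 = 3.400 mol
Step 2:
n(T) available = 3.400 mol
n(Z) = 623.5 / 129.90 = 4.800 mol
n/ν for T = 3.400/1 = 3.400
n/ν for Z = 4.800/1 = 4.800
Smallest n/ν is T → limiting reagent.
n(G) = (2/1) × 3.400 = 6.800 mol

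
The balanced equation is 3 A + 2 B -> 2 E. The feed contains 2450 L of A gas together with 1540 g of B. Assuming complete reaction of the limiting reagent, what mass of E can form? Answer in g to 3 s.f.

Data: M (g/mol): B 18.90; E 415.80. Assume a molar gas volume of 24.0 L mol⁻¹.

n(A) = 2450 / 24.0 = 102.1 mol
n(B) = 1540 / 18.90 = 81.48 mol
n/ν → A: 34.03, B: 40.74; A is limiting.
n(E) = (2/3) × 102.1 = 68.07 mol
mass = 68.07 × 415.80 = 28300 g

28300 g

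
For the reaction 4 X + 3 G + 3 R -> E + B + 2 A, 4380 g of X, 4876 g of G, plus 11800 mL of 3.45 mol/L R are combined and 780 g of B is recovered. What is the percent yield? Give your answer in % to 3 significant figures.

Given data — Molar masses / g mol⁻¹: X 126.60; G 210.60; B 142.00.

71.2 %

n(X) = 4380 / 126.60 = 34.60 mol
n(G) = 4876 / 210.60 = 23.15 mol
n(R) = 3.45 × 11800/1000 = 40.71 mol
n/ν for X = 34.60/4 = 8.650
n/ν for G = 23.15/3 = 7.717
n/ν for R = 40.71/3 = 13.57
Smallest n/ν is G → limiting reagent.
theoretical n(B) = (1/3) × 23.15 = 7.717 mol → 1096 g
% yield = 780 / 1096 × 100 = 71.17 %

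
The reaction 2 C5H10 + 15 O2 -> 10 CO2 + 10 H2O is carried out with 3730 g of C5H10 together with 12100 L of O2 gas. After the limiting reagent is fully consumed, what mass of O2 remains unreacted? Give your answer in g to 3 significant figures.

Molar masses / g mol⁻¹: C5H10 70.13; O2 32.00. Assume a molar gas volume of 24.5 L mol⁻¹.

3040 g

n(C5H10) = 3730 / 70.13 = 53.19 mol
n(O2) = 12100 / 24.5 = 493.9 mol
n/ν for C5H10 = 53.19/2 = 26.60
n/ν for O2 = 493.9/15 = 32.93
Smallest n/ν is C5H10 → limiting reagent.
O2 consumed = (15/2) × 53.19 = 398.9 mol
O2 remaining = 493.9 − 398.9 = 95.00 mol
mass = 95.00 × 32.00 = 3040 g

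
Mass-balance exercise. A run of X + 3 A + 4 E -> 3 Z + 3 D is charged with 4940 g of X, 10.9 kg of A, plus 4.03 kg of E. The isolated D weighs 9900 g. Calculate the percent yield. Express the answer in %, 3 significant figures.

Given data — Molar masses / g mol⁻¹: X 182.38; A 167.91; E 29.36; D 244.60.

62.3 %

n(X) = 4940 / 182.38 = 27.09 mol
n(A) = 10.90×1000 / 167.91 = 64.92 mol
n(E) = 4.030×1000 / 29.36 = 137.3 mol
n/ν for X = 27.09/1 = 27.09
n/ν for A = 64.92/3 = 21.64
n/ν for E = 137.3/4 = 34.33
Smallest n/ν is A → limiting reagent.
theoretical n(D) = (3/3) × 64.92 = 64.92 mol → 15880 g
% yield = 9900 / 15880 × 100 = 62.34 %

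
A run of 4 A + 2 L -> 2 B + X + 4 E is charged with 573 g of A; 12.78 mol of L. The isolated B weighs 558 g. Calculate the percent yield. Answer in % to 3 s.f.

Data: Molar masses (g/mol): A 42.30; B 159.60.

51.6 %

n(A) = 573.0 / 42.30 = 13.55 mol
n(L) = 12.78 mol
n/ν for A = 13.55/4 = 3.388
n/ν for L = 12.78/2 = 6.390
Smallest n/ν is A → limiting reagent.
theoretical n(B) = (2/4) × 13.55 = 6.775 mol → 1081 g
% yield = 558 / 1081 × 100 = 51.62 %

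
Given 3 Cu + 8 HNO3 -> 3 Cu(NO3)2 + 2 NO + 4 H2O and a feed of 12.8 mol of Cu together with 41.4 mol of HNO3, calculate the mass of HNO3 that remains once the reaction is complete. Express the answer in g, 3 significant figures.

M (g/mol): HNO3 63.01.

458 g

n(Cu) = 12.80 mol
n(HNO3) = 41.40 mol
n/ν → Cu: 4.267, HNO3: 5.175; Cu is limiting.
HNO3 consumed = (8/3) × 12.80 = 34.13 mol
HNO3 remaining = 41.40 − 34.13 = 7.270 mol
mass = 7.270 × 63.01 = 458.1 g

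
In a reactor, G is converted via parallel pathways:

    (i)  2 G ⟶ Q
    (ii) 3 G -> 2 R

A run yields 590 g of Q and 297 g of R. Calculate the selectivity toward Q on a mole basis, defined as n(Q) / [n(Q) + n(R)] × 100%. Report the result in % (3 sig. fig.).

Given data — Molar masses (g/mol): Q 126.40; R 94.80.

n(Q) = 590 / 126.40 = 4.668 mol
n(R) = 297 / 94.80 = 3.133 mol
selectivity = 4.668/(4.668+3.133) × 100 = 59.84 %

59.8 %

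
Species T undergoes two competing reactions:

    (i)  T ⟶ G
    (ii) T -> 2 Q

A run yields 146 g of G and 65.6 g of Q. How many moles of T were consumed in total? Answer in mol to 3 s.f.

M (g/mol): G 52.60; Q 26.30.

4.02 mol

n(G) = 146 / 52.60 = 2.776 mol
n(Q) = 65.6 / 26.30 = 2.494 mol
n(T) via (i) = (1/1)×2.776 = 2.776 mol
n(T) via (ii) = (1/2)×2.494 = 1.247 mol
total n(T) = 2.776 + 1.247 = 4.023 mol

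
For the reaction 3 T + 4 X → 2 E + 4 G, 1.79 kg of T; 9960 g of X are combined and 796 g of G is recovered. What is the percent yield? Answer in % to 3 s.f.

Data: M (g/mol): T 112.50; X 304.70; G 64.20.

58.4 %

n(T) = 1.790×1000 / 112.50 = 15.91 mol
n(X) = 9960 / 304.70 = 32.69 mol
n/ν for T = 15.91/3 = 5.303
n/ν for X = 32.69/4 = 8.173
Smallest n/ν is T → limiting reagent.
theoretical n(G) = (4/3) × 15.91 = 21.21 mol → 1362 g
% yield = 796 / 1362 × 100 = 58.44 %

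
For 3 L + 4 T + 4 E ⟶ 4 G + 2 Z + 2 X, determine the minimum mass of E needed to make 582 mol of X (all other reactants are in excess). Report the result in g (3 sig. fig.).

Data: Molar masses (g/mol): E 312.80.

n(X) = 582.0 mol
n(E) = (4/2) × 582.0 = 1164 mol
mass = 1164 × 312.80 = 364100 g

364000 g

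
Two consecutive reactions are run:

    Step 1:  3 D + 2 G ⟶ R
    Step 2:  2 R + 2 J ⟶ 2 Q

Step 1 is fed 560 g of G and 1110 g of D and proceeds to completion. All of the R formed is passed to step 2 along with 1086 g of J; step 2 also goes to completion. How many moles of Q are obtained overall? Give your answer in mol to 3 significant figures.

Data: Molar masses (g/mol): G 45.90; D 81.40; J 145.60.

Step 1:
n(G) = 560.0 / 45.90 = 12.20 mol
n(D) = 1110 / 81.40 = 13.64 mol
n/ν → G: 6.100, D: 4.547; D is limiting.
n(R) produced = (1/3) × 13.64 = 4.547 mol
Step 2:
n(R) available = 4.547 mol
n(J) = 1086 / 145.60 = 7.459 mol
n/ν → R: 2.274, J: 3.730; R is limiting.
n(Q) = (2/2) × 4.547 = 4.547 mol

4.55 mol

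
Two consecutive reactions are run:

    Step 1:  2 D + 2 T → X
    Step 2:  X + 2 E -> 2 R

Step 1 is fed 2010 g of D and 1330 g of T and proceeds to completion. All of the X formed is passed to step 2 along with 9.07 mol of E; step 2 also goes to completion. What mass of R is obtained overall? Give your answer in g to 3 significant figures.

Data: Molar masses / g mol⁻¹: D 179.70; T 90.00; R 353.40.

Step 1:
n(D) = 2010 / 179.70 = 11.19 mol
n(T) = 1330 / 90.00 = 14.78 mol
n/ν for D = 11.19/2 = 5.595
n/ν for T = 14.78/2 = 7.390
Smallest n/ν is D → limiting reagent.
n(X) produced = (1/2) × 11.19 = 5.595 mol
Step 2:
n(X) available = 5.595 mol
n(E) = 9.070 mol
n/ν for X = 5.595/1 = 5.595
n/ν for E = 9.070/2 = 4.535
Smallest n/ν is E → limiting reagent.
n(R) = (2/2) × 9.070 = 9.070 mol
mass = 9.070 × 353.40 = 3205 g

3210 g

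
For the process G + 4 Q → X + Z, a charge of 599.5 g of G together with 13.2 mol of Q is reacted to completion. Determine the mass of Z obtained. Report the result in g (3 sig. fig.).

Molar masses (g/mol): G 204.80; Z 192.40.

563 g

n(G) = 599.5 / 204.80 = 2.927 mol
n(Q) = 13.20 mol
n/ν for G = 2.927/1 = 2.927
n/ν for Q = 13.20/4 = 3.300
Smallest n/ν is G → limiting reagent.
n(Z) = (1/1) × 2.927 = 2.927 mol
mass = 2.927 × 192.40 = 563.2 g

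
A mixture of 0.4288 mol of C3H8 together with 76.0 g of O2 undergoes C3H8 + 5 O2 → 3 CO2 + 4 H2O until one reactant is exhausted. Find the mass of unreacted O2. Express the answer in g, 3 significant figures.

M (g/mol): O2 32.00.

7.39 g

n(C3H8) = 0.4288 mol
n(O2) = 76.00 / 32.00 = 2.375 mol
n/ν → C3H8: 0.4288, O2: 0.4750; C3H8 is limiting.
O2 consumed = (5/1) × 0.4288 = 2.144 mol
O2 remaining = 2.375 − 2.144 = 0.2310 mol
mass = 0.2310 × 32.00 = 7.392 g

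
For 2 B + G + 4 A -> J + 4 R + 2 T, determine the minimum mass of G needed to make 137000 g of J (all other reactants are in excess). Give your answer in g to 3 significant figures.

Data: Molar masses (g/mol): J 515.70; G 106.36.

n(J) = 137000 / 515.70 = 265.7 mol
n(G) = (1/1) × 265.7 = 265.7 mol
mass = 265.7 × 106.36 = 28260 g

28300 g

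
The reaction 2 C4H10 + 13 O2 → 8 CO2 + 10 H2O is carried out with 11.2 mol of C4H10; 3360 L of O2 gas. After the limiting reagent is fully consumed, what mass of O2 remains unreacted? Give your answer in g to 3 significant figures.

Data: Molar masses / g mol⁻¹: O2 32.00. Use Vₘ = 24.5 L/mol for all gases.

n(C4H10) = 11.20 mol
n(O2) = 3360 / 24.5 = 137.1 mol
n/ν for C4H10 = 11.20/2 = 5.600
n/ν for O2 = 137.1/13 = 10.55
Smallest n/ν is C4H10 → limiting reagent.
O2 consumed = (13/2) × 11.20 = 72.80 mol
O2 remaining = 137.1 − 72.80 = 64.30 mol
mass = 64.30 × 32.00 = 2058 g

2060 g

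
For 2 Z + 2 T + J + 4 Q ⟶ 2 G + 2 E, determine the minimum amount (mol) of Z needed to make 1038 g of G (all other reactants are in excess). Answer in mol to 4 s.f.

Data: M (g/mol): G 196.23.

n(G) = 1038 / 196.23 = 5.290 mol
n(Z) = (2/2) × 5.290 = 5.290 mol

5.290 mol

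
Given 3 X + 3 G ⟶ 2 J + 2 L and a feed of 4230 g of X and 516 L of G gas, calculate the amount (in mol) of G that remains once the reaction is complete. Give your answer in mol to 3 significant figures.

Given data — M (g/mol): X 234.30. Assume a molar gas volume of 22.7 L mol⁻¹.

4.68 mol

n(X) = 4230 / 234.30 = 18.05 mol
n(G) = 516.0 / 22.7 = 22.73 mol
n/ν for X = 18.05/3 = 6.017
n/ν for G = 22.73/3 = 7.577
Smallest n/ν is X → limiting reagent.
G consumed = (3/3) × 18.05 = 18.05 mol
G remaining = 22.73 − 18.05 = 4.680 mol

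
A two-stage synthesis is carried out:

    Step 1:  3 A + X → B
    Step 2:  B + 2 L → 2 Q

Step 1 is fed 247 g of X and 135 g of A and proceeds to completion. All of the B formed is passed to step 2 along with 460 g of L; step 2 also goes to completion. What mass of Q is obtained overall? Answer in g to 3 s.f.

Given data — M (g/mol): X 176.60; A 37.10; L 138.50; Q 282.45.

Step 1:
n(X) = 247.0 / 176.60 = 1.399 mol
n(A) = 135.0 / 37.10 = 3.639 mol
n/ν → X: 1.399, A: 1.213; A is limiting.
n(B) produced = (1/3) × 3.639 = 1.213 mol
Step 2:
n(B) available = 1.213 mol
n(L) = 460.0 / 138.50 = 3.321 mol
n/ν → B: 1.213, L: 1.661; B is limiting.
n(Q) = (2/1) × 1.213 = 2.426 mol
mass = 2.426 × 282.45 = 685.2 g

685 g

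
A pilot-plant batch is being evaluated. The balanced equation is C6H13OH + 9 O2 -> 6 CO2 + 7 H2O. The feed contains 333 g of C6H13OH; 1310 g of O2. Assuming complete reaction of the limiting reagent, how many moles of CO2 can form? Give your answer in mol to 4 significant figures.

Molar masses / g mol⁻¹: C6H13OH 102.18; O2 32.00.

19.55 mol

n(C6H13OH) = 333.0 / 102.18 = 3.259 mol
n(O2) = 1310 / 32.00 = 40.94 mol
n/ν for C6H13OH = 3.259/1 = 3.259
n/ν for O2 = 40.94/9 = 4.549
Smallest n/ν is C6H13OH → limiting reagent.
n(CO2) = (6/1) × 3.259 = 19.55 mol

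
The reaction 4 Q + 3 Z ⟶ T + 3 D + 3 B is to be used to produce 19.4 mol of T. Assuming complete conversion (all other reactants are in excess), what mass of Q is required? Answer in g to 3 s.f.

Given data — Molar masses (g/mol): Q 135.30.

n(T) = 19.40 mol
n(Q) = (4/1) × 19.40 = 77.60 mol
mass = 77.60 × 135.30 = 10500 g

10500 g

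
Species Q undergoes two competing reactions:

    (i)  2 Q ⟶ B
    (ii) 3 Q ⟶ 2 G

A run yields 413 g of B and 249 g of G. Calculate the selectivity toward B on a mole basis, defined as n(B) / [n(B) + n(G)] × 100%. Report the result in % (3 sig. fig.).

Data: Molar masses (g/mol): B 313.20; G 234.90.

n(B) = 413 / 313.20 = 1.319 mol
n(G) = 249 / 234.90 = 1.060 mol
selectivity = 1.319/(1.319+1.060) × 100 = 55.44 %

55.4 %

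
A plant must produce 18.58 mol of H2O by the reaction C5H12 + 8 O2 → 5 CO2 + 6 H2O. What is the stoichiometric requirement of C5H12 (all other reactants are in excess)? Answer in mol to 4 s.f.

n(H2O) = 18.58 mol
n(C5H12) = (1/6) × 18.58 = 3.097 mol

3.097 mol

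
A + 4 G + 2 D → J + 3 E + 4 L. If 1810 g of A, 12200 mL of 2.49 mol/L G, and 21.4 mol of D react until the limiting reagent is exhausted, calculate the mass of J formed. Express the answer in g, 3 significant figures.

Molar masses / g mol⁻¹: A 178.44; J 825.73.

n(A) = 1810 / 178.44 = 10.14 mol
n(G) = 2.49 × 12200/1000 = 30.38 mol
n(D) = 21.40 mol
n/ν for A = 10.14/1 = 10.14
n/ν for G = 30.38/4 = 7.595
n/ν for D = 21.40/2 = 10.70
Smallest n/ν is G → limiting reagent.
n(J) = (1/4) × 30.38 = 7.595 mol
mass = 7.595 × 825.73 = 6271 g

6270 g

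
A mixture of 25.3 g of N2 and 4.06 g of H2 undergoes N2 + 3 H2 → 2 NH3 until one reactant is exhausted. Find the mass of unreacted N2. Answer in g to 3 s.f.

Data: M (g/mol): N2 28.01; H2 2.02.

6.53 g

n(N2) = 25.30 / 28.01 = 0.9032 mol
n(H2) = 4.060 / 2.02 = 2.010 mol
n/ν → N2: 0.9032, H2: 0.6700; H2 is limiting.
N2 consumed = (1/3) × 2.010 = 0.6700 mol
N2 remaining = 0.9032 − 0.6700 = 0.2332 mol
mass = 0.2332 × 28.01 = 6.532 g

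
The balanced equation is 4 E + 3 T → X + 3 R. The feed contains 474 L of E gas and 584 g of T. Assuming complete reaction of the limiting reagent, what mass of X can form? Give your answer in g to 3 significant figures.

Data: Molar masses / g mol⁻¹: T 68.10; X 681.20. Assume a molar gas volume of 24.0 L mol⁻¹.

n(E) = 474.0 / 24.0 = 19.75 mol
n(T) = 584.0 / 68.10 = 8.576 mol
n/ν for E = 19.75/4 = 4.938
n/ν for T = 8.576/3 = 2.859
Smallest n/ν is T → limiting reagent.
n(X) = (1/3) × 8.576 = 2.859 mol
mass = 2.859 × 681.20 = 1948 g

1950 g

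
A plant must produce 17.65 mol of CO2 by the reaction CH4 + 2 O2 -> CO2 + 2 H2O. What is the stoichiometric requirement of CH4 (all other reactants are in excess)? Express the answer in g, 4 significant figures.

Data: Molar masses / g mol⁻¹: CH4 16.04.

283.1 g

n(CO2) = 17.65 mol
n(CH4) = (1/1) × 17.65 = 17.65 mol
mass = 17.65 × 16.04 = 283.1 g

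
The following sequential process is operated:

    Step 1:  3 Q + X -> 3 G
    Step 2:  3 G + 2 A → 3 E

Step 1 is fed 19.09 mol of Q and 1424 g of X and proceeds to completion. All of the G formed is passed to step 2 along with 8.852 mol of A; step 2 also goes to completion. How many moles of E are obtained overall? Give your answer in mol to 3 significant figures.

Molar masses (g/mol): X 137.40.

Step 1:
n(Q) = 19.09 mol
n(X) = 1424 / 137.40 = 10.36 mol
n/ν for Q = 19.09/3 = 6.363
n/ν for X = 10.36/1 = 10.36
Smallest n/ν is Q → limiting reagent.
n(G) produced = (3/3) × 19.09 = 19.09 mol
Step 2:
n(G) available = 19.09 mol
n(A) = 8.852 mol
n/ν for G = 19.09/3 = 6.363
n/ν for A = 8.852/2 = 4.426
Smallest n/ν is A → limiting reagent.
n(E) = (3/2) × 8.852 = 13.28 mol

13.3 mol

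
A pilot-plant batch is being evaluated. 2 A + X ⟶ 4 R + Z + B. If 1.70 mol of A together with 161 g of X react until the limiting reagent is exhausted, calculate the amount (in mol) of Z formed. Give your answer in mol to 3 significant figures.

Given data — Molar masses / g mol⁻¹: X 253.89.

0.634 mol

n(A) = 1.700 mol
n(X) = 161.0 / 253.89 = 0.6341 mol
n/ν → A: 0.8500, X: 0.6341; X is limiting.
n(Z) = (1/1) × 0.6341 = 0.6341 mol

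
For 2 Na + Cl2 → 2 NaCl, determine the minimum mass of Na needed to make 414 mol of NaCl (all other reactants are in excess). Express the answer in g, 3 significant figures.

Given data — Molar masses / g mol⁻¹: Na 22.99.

n(NaCl) = 414.0 mol
n(Na) = (2/2) × 414.0 = 414.0 mol
mass = 414.0 × 22.99 = 9518 g

9520 g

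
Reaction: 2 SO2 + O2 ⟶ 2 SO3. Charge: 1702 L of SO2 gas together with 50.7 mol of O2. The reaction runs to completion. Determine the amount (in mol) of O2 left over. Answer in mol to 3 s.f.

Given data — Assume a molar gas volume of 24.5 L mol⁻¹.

16.0 mol

n(SO2) = 1702 / 24.5 = 69.47 mol
n(O2) = 50.70 mol
n/ν → SO2: 34.74, O2: 50.70; SO2 is limiting.
O2 consumed = (1/2) × 69.47 = 34.74 mol
O2 remaining = 50.70 − 34.74 = 15.96 mol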